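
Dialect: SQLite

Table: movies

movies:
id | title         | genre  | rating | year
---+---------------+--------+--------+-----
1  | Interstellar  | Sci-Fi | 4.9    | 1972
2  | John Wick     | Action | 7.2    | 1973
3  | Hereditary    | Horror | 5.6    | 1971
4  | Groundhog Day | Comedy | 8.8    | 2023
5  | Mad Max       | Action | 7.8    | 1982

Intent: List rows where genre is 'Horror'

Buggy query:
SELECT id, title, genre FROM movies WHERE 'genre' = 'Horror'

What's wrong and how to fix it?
Bug: 'genre' in single quotes is a string literal, not the column; the comparison is literal-vs-literal and never true

Fix: Remove the quotes around the column name (or use double quotes for an identifier)

Corrected query:
SELECT id, title, genre FROM movies WHERE genre = 'Horror'

Result:
id | title      | genre 
---+------------+-------
3  | Hereditary | Horror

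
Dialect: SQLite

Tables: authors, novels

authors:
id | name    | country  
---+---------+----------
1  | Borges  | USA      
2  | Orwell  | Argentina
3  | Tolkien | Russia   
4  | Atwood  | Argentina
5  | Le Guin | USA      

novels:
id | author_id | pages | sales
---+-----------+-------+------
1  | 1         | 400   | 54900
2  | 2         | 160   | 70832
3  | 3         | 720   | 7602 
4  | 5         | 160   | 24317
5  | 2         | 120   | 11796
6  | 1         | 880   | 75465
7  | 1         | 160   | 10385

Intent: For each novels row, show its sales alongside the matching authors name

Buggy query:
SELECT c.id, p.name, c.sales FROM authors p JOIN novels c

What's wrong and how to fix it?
Bug: JOIN with no ON clause produces a cartesian product; every novels row pairs with every authors row

Fix: Specify the join condition linking the foreign key to the parent id

Corrected query:
SELECT c.id, p.name, c.sales FROM authors p JOIN novels c ON c.author_id = p.id

Result:
id | name    | sales
---+---------+------
1  | Borges  | 54900
2  | Orwell  | 70832
3  | Tolkien | 7602 
4  | Le Guin | 24317
5  | Orwell  | 11796
6  | Borges  | 75465
7  | Borges  | 10385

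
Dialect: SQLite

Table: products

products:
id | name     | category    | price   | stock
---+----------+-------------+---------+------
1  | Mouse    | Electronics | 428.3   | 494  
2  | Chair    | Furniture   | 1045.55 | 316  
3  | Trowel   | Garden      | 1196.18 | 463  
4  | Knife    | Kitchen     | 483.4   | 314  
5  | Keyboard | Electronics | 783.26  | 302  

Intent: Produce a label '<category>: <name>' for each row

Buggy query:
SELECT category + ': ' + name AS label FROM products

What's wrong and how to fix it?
Bug: SQLite uses || for string concatenation; + coerces text to numbers (yielding 0)

Fix: Use the || operator for string concatenation

Corrected query:
SELECT category || ': ' || name AS label FROM products

Result:
label                
---------------------
Electronics: Mouse   
Furniture: Chair     
Garden: Trowel       
Kitchen: Knife       
Electronics: Keyboard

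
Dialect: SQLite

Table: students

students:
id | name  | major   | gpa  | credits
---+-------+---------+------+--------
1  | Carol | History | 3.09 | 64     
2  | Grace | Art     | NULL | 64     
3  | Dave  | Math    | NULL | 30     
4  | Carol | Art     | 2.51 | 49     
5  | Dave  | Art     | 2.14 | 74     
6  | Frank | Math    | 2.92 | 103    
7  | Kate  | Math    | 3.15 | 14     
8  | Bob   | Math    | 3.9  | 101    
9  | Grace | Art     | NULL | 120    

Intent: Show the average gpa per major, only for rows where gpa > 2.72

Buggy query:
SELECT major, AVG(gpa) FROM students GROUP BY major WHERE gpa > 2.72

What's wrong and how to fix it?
Bug: WHERE cannot follow GROUP BY

Fix: Place WHERE between FROM and GROUP BY

Corrected query:
SELECT major, AVG(gpa) FROM students WHERE gpa > 2.72 GROUP BY major

Result:
major   | AVG(gpa)
--------+---------
History | 3.09    
Math    | 3.323333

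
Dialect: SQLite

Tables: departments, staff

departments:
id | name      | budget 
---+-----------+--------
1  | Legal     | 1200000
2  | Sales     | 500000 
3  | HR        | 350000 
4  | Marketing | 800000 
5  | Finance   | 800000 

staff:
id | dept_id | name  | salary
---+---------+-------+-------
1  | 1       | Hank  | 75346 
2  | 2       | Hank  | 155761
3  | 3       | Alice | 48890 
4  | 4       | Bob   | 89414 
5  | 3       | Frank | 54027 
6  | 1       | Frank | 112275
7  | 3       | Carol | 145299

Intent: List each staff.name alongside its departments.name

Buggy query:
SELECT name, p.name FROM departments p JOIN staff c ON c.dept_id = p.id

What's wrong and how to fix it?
Bug: Both tables have a 'name' column; the unqualified reference is ambiguous

Fix: Qualify the column with its table alias (c.name)

Corrected query:
SELECT c.name, p.name FROM departments p JOIN staff c ON c.dept_id = p.id

Result:
name  | name     
------+----------
Hank  | Legal    
Hank  | Sales    
Alice | HR       
Bob   | Marketing
Frank | HR       
Frank | Legal    
Carol | HR       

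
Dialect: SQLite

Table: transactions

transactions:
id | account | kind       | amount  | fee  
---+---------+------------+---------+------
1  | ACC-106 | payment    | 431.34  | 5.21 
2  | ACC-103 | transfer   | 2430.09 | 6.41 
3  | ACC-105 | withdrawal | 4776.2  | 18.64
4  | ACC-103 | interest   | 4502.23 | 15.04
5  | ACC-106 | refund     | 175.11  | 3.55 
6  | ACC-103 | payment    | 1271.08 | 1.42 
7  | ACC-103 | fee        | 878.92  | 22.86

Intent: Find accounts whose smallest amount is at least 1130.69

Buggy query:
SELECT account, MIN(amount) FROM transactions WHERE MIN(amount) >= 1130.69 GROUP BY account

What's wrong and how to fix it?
Bug: MIN() in WHERE is a misuse of aggregate

Fix: Replace WHERE with HAVING after the GROUP BY

Corrected query:
SELECT account, MIN(amount) FROM transactions GROUP BY account HAVING MIN(amount) >= 1130.69

Result:
account | MIN(amount)
--------+------------
ACC-105 | 4776.2     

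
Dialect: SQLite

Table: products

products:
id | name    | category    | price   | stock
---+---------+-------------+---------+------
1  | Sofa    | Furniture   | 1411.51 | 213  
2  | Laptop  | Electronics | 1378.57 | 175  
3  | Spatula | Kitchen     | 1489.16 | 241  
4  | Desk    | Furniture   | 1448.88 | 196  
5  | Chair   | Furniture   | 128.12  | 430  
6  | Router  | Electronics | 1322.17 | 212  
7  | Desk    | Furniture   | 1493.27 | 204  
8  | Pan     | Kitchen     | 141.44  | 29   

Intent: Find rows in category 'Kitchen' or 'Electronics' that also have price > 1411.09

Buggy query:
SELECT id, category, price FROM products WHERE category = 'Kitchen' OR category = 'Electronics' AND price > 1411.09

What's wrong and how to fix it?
Bug: AND binds tighter than OR, so this parses as category = 'Kitchen' OR (category = 'Electronics' AND price > 1411.09)

Fix: Add parentheses around the OR so the AND applies to both alternatives

Corrected query:
SELECT id, category, price FROM products WHERE (category = 'Kitchen' OR category = 'Electronics') AND price > 1411.09

Result:
id | category | price  
---+----------+--------
3  | Kitchen  | 1489.16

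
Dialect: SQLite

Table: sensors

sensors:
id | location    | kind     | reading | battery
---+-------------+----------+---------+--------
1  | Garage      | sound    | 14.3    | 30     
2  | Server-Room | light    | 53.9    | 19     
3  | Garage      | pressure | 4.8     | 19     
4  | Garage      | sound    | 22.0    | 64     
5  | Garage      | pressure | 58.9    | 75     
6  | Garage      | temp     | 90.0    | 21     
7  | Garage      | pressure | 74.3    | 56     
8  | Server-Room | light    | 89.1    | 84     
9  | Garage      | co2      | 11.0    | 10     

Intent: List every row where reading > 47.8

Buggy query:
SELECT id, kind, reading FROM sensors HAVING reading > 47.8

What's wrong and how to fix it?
Bug: HAVING filters the output of aggregation, but this query has no GROUP BY and no aggregate functions, so SQLite rejects it (HAVING clause on a non-aggregate query); the condition here is per row

Fix: Replace HAVING with WHERE since the condition applies to individual rows

Corrected query:
SELECT id, kind, reading FROM sensors WHERE reading > 47.8

Result:
id | kind     | reading
---+----------+--------
2  | light    | 53.9   
5  | pressure | 58.9   
6  | temp     | 90     
7  | pressure | 74.3   
8  | light    | 89.1   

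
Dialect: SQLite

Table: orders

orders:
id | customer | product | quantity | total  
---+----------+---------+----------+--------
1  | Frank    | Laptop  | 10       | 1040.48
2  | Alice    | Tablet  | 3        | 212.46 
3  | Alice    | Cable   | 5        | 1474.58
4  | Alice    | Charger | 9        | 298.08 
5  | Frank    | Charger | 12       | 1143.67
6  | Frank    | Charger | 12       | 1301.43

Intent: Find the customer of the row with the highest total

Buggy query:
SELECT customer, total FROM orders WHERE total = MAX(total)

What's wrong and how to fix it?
Bug: MAX(total) is an aggregate and cannot be used directly in WHERE

Fix: Use a subquery: WHERE total = (SELECT MAX(total) FROM orders)

Corrected query:
SELECT customer, total FROM orders WHERE total = (SELECT MAX(total) FROM orders)

Result:
customer | total  
---------+--------
Alice    | 1474.58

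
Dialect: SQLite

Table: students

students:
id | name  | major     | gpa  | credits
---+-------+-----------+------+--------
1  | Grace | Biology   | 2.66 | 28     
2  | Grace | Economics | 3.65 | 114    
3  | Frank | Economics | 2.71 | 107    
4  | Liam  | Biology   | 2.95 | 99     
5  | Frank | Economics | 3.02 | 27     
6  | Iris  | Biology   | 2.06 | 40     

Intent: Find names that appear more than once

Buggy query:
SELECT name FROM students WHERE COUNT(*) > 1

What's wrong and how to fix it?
Bug: COUNT(*) is an aggregate and cannot be used in WHERE

Fix: Group first, then use HAVING for the count condition

Corrected query:
SELECT name FROM students GROUP BY name HAVING COUNT(*) > 1

Result:
name 
-----
Frank
Grace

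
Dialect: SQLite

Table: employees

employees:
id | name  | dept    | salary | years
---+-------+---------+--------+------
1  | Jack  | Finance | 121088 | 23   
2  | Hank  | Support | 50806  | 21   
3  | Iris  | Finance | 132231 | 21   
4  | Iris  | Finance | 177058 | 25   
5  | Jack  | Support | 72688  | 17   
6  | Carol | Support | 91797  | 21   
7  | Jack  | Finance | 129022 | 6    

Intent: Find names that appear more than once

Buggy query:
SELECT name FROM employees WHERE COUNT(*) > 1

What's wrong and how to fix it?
Bug: COUNT(*) is an aggregate and cannot be used in WHERE

Fix: Group first, then use HAVING for the count condition

Corrected query:
SELECT name FROM employees GROUP BY name HAVING COUNT(*) > 1

Result:
name
----
Iris
Jack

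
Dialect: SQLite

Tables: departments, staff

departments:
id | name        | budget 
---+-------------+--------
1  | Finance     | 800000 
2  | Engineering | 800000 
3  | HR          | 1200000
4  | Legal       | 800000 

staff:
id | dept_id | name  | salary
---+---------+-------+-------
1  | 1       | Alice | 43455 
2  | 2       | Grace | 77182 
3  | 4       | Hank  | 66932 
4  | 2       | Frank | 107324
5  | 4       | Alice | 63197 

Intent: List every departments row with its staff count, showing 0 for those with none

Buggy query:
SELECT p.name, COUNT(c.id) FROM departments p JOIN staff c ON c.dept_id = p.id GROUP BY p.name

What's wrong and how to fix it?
Bug: INNER JOIN drops departments rows that have no matching staff rows

Fix: Use LEFT JOIN so parents without children still appear (COUNT(c.id) gives 0)

Corrected query:
SELECT p.name, COUNT(c.id) FROM departments p LEFT JOIN staff c ON c.dept_id = p.id GROUP BY p.name

Result:
name        | COUNT(c.id)
------------+------------
Engineering | 2          
Finance     | 1          
HR          | 0          
Legal       | 2          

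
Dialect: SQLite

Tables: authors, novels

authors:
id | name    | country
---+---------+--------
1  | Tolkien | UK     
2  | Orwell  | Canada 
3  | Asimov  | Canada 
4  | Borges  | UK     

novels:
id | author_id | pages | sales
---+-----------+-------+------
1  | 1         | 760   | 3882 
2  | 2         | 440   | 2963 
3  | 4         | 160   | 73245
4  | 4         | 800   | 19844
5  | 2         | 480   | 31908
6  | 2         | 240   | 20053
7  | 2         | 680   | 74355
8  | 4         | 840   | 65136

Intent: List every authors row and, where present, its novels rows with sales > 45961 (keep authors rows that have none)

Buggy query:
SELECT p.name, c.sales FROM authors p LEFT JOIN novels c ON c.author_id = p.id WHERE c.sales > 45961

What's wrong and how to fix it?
Bug: Filtering c.sales in WHERE discards the NULL rows produced by LEFT JOIN, turning it into an inner join

Fix: Move the right-table condition into the ON clause so unmatched parents are kept

Corrected query:
SELECT p.name, c.sales FROM authors p LEFT JOIN novels c ON c.author_id = p.id AND c.sales > 45961

Result:
name    | sales
--------+------
Tolkien | NULL 
Orwell  | 74355
Asimov  | NULL 
Borges  | 65136
Borges  | 73245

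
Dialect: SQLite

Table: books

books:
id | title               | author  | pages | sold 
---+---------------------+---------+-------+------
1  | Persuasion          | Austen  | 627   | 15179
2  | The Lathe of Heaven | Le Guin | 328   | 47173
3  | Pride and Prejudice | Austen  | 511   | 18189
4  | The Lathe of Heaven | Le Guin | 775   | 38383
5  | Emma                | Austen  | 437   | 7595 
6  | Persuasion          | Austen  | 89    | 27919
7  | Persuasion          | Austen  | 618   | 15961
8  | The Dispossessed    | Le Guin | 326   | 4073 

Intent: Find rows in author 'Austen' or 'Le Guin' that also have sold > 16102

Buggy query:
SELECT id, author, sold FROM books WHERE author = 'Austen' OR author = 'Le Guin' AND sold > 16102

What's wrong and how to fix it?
Bug: AND binds tighter than OR, so this parses as author = 'Austen' OR (author = 'Le Guin' AND sold > 16102)

Fix: Group the OR with parentheses (or use IN), then AND the threshold

Corrected query:
SELECT id, author, sold FROM books WHERE (author = 'Austen' OR author = 'Le Guin') AND sold > 16102

Result:
id | author  | sold 
---+---------+------
2  | Le Guin | 47173
3  | Austen  | 18189
4  | Le Guin | 38383
6  | Austen  | 27919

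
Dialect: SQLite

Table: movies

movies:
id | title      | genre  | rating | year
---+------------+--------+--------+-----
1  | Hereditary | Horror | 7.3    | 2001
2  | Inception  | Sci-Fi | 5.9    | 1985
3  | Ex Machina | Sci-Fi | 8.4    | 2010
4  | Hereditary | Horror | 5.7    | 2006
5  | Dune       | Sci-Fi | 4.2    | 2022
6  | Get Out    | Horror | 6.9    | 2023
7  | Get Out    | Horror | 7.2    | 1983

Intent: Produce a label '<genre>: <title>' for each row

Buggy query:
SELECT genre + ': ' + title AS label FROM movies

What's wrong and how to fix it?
Bug: SQLite uses || for string concatenation; + coerces text to numbers (yielding 0)

Fix: Use the || operator for string concatenation

Corrected query:
SELECT genre || ': ' || title AS label FROM movies

Result:
label             
------------------
Horror: Hereditary
Sci-Fi: Inception 
Sci-Fi: Ex Machina
Horror: Hereditary
Sci-Fi: Dune      
Horror: Get Out   
Horror: Get Out   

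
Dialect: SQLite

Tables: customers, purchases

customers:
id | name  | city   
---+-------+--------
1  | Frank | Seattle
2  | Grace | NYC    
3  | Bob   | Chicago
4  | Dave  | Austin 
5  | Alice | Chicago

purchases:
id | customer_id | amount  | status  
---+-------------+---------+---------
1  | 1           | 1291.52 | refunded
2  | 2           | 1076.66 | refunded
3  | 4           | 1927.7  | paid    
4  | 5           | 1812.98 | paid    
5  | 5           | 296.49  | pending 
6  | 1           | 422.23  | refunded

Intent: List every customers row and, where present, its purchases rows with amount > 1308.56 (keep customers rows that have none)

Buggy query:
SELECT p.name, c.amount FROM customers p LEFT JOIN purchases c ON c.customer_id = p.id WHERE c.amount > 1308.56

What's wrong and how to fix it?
Bug: Filtering c.amount in WHERE discards the NULL rows produced by LEFT JOIN, turning it into an inner join

Fix: Move the right-table condition into the ON clause so unmatched parents are kept

Corrected query:
SELECT p.name, c.amount FROM customers p LEFT JOIN purchases c ON c.customer_id = p.id AND c.amount > 1308.56

Result:
name  | amount 
------+--------
Frank | NULL   
Grace | NULL   
Bob   | NULL   
Dave  | 1927.7 
Alice | 1812.98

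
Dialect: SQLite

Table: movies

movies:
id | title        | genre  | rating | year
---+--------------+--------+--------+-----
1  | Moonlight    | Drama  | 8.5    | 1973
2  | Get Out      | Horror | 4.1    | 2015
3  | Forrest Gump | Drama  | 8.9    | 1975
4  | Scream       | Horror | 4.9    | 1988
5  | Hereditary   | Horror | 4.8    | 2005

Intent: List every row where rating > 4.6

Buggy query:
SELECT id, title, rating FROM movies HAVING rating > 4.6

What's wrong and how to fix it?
Bug: This is a non-aggregate query (no GROUP BY, no aggregates), so in SQLite the HAVING clause is invalid here; a row-level condition belongs in WHERE

Fix: Use WHERE for row-level filtering

Corrected query:
SELECT id, title, rating FROM movies WHERE rating > 4.6

Result:
id | title        | rating
---+--------------+-------
1  | Moonlight    | 8.5   
3  | Forrest Gump | 8.9   
4  | Scream       | 4.9   
5  | Hereditary   | 4.8   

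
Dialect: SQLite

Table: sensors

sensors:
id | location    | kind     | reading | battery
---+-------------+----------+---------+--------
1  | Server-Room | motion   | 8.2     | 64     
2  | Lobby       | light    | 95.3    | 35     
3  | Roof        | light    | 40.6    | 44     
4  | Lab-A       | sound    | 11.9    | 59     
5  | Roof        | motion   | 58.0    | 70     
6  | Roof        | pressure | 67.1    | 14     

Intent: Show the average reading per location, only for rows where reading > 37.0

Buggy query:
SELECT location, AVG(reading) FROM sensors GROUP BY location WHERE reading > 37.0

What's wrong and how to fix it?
Bug: WHERE cannot follow GROUP BY

Fix: Place WHERE between FROM and GROUP BY

Corrected query:
SELECT location, AVG(reading) FROM sensors WHERE reading > 37.0 GROUP BY location

Result:
location | AVG(reading)
---------+-------------
Lobby    | 95.3        
Roof     | 55.233333   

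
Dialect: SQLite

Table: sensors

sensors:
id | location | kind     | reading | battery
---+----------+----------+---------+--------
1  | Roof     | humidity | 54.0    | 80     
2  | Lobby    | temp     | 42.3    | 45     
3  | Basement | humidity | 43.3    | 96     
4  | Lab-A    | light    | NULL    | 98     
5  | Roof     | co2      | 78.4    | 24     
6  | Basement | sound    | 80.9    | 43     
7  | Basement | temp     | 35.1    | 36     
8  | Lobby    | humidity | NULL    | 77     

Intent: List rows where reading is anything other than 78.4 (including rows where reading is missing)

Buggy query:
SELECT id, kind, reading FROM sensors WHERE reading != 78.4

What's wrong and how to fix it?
Bug: Inequality against NULL is unknown, not true; rows with NULL are dropped

Fix: Handle NULL separately with IS NULL alongside the inequality

Corrected query:
SELECT id, kind, reading FROM sensors WHERE reading != 78.4 OR reading IS NULL

Result:
id | kind     | reading
---+----------+--------
1  | humidity | 54     
2  | temp     | 42.3   
3  | humidity | 43.3   
4  | light    | NULL   
6  | sound    | 80.9   
7  | temp     | 35.1   
8  | humidity | NULL   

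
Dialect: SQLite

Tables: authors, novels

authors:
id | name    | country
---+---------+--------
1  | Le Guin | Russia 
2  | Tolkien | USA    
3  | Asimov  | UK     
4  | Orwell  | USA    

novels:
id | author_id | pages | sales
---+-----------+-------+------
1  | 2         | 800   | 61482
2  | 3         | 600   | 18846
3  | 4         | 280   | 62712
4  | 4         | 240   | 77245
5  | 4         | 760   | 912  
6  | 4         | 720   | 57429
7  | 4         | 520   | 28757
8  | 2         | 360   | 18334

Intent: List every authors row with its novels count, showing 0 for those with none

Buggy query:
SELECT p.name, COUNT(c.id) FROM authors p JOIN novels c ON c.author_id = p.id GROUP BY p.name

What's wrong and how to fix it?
Bug: An inner join excludes parents with zero children

Fix: Use LEFT JOIN so parents without children still appear (COUNT(c.id) gives 0)

Corrected query:
SELECT p.name, COUNT(c.id) FROM authors p LEFT JOIN novels c ON c.author_id = p.id GROUP BY p.name

Result:
name    | COUNT(c.id)
--------+------------
Asimov  | 1          
Le Guin | 0          
Orwell  | 5          
Tolkien | 2          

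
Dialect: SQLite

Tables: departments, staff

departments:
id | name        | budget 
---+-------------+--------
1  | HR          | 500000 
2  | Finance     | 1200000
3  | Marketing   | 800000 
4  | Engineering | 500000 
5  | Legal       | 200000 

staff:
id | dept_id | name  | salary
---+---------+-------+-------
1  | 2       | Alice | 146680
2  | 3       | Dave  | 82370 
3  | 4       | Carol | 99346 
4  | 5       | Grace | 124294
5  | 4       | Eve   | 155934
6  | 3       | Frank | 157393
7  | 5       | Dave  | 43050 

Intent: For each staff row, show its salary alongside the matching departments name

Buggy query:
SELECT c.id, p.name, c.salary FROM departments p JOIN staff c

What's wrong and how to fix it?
Bug: Missing join condition: each staff row is matched to all departments rows instead of just its own

Fix: Specify the join condition linking the foreign key to the parent id

Corrected query:
SELECT c.id, p.name, c.salary FROM departments p JOIN staff c ON c.dept_id = p.id

Result:
id | name        | salary
---+-------------+-------
1  | Finance     | 146680
2  | Marketing   | 82370 
3  | Engineering | 99346 
4  | Legal       | 124294
5  | Engineering | 155934
6  | Marketing   | 157393
7  | Legal       | 43050 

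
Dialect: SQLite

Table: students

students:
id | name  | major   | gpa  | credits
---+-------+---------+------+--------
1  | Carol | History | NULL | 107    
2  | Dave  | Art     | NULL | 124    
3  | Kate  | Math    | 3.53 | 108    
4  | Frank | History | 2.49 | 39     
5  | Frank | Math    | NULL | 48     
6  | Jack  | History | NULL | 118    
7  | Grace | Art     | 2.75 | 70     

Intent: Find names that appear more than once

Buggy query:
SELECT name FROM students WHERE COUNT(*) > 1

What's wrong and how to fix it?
Bug: COUNT(*) is an aggregate and cannot be used in WHERE

Fix: GROUP BY name, then filter groups with HAVING COUNT(*) > 1

Corrected query:
SELECT name FROM students GROUP BY name HAVING COUNT(*) > 1

Result:
name 
-----
Frank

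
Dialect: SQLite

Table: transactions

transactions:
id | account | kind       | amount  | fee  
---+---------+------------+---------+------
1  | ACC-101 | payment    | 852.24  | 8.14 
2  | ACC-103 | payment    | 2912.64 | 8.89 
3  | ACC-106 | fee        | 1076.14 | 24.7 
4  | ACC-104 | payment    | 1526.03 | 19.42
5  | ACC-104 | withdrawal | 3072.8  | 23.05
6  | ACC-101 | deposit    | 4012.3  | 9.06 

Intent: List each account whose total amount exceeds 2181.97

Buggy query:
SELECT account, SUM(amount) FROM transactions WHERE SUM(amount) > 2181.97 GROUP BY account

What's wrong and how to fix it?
Bug: SUM(amount) is an aggregate, but WHERE filters rows before aggregation

Fix: Move the aggregate condition to a HAVING clause

Corrected query:
SELECT account, SUM(amount) FROM transactions GROUP BY account HAVING SUM(amount) > 2181.97

Result:
account | SUM(amount)
--------+------------
ACC-101 | 4864.54    
ACC-103 | 2912.64    
ACC-104 | 4598.83    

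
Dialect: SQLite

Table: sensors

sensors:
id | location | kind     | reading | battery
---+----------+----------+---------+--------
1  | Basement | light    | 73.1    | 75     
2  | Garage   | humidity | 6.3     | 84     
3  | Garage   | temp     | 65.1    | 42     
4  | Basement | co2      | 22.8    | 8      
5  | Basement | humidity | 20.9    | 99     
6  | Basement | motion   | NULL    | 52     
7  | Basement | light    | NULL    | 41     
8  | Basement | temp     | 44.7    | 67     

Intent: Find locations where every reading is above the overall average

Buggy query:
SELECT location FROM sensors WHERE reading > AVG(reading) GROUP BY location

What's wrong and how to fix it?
Bug: WHERE evaluates per row before aggregation, so AVG() is unavailable

Fix: Use a subquery for AVG and a HAVING MIN(...) filter so the condition holds for every row in the group

Corrected query:
SELECT location FROM sensors GROUP BY location HAVING MIN(reading) > (SELECT AVG(reading) FROM sensors)

Result:
(no rows)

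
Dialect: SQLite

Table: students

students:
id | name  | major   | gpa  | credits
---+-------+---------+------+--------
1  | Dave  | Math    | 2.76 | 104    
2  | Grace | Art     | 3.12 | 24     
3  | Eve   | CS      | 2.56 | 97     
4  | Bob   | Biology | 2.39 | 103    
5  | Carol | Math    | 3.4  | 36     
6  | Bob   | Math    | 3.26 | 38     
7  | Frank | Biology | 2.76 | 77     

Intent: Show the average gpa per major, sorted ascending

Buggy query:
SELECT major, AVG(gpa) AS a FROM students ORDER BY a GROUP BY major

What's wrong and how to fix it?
Bug: ORDER BY appears before GROUP BY; SQL clause order requires GROUP BY first

Fix: Reorder: SELECT … FROM … GROUP BY … ORDER BY …

Corrected query:
SELECT major, AVG(gpa) AS a FROM students GROUP BY major ORDER BY a

Result:
major   | a    
--------+------
CS      | 2.56 
Biology | 2.575
Art     | 3.12 
Math    | 3.14 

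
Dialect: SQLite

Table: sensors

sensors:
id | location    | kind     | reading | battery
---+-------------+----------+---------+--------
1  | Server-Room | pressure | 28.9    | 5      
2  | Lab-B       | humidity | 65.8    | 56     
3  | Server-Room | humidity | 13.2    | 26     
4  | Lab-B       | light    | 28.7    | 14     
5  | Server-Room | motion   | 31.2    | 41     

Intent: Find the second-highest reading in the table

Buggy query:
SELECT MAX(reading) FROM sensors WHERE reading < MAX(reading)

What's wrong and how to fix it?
Bug: The inner MAX is an aggregate inside WHERE, which is not allowed

Fix: Put the inner MAX in a scalar subquery

Corrected query:
SELECT MAX(reading) FROM sensors WHERE reading < (SELECT MAX(reading) FROM sensors)

Result:
MAX(reading)
------------
31.2        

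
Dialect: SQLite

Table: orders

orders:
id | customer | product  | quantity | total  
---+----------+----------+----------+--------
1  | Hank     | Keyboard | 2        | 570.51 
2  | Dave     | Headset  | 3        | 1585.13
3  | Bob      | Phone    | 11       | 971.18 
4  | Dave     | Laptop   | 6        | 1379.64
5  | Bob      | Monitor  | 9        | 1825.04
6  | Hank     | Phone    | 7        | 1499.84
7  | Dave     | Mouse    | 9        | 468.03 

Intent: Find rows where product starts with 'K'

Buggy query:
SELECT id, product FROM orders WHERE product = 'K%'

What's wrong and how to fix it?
Bug: '=' compares the literal string including the % character; pattern matching needs LIKE

Fix: Use LIKE for wildcard pattern matching

Corrected query:
SELECT id, product FROM orders WHERE product LIKE 'K%'

Result:
id | product 
---+---------
1  | Keyboard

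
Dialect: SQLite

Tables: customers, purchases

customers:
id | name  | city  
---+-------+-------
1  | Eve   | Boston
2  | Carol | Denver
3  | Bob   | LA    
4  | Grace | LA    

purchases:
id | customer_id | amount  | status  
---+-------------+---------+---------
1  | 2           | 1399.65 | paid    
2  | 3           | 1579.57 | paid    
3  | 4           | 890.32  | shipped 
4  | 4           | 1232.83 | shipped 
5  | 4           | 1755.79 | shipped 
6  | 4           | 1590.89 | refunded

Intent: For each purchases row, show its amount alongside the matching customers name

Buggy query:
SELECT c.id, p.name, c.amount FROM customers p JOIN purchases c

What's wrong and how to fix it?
Bug: JOIN with no ON clause produces a cartesian product; every purchases row pairs with every customers row

Fix: Specify the join condition linking the foreign key to the parent id

Corrected query:
SELECT c.id, p.name, c.amount FROM customers p JOIN purchases c ON c.customer_id = p.id

Result:
id | name  | amount 
---+-------+--------
1  | Carol | 1399.65
2  | Bob   | 1579.57
3  | Grace | 890.32 
4  | Grace | 1232.83
5  | Grace | 1755.79
6  | Grace | 1590.89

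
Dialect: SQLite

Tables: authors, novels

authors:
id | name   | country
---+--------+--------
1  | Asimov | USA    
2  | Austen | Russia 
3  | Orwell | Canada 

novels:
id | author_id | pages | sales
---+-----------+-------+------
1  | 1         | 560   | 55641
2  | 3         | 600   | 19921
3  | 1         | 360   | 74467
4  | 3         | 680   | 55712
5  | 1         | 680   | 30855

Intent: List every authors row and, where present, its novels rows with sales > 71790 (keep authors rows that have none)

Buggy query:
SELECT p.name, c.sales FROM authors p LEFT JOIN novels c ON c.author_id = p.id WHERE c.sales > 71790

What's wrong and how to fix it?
Bug: A WHERE condition on the right-hand table after LEFT JOIN drops unmatched parents

Fix: Put 'c.sales > 71790' in the JOIN's ON clause instead of WHERE

Corrected query:
SELECT p.name, c.sales FROM authors p LEFT JOIN novels c ON c.author_id = p.id AND c.sales > 71790

Result:
name   | sales
-------+------
Asimov | 74467
Austen | NULL 
Orwell | NULL 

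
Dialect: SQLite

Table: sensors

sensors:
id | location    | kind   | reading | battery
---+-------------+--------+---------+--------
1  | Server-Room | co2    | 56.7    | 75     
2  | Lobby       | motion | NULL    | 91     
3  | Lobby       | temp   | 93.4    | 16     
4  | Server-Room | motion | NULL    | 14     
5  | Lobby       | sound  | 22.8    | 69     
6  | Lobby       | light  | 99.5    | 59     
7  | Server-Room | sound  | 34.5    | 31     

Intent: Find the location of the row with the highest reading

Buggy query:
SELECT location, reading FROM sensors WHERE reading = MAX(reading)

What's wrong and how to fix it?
Bug: WHERE is evaluated per row; an aggregate over the whole table isn't defined there

Fix: Wrap MAX in a scalar subquery so WHERE compares against a single value

Corrected query:
SELECT location, reading FROM sensors WHERE reading = (SELECT MAX(reading) FROM sensors)

Result:
location | reading
---------+--------
Lobby    | 99.5   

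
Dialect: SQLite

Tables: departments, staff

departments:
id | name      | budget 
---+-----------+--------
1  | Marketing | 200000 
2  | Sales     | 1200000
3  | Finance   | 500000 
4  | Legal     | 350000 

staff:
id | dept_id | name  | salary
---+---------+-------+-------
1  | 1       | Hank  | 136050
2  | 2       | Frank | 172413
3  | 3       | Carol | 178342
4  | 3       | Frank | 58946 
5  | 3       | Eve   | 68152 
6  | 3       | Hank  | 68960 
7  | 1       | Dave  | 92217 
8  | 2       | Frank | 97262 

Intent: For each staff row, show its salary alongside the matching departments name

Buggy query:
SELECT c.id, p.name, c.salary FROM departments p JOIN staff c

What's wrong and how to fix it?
Bug: JOIN with no ON clause produces a cartesian product; every staff row pairs with every departments row

Fix: Specify the join condition linking the foreign key to the parent id

Corrected query:
SELECT c.id, p.name, c.salary FROM departments p JOIN staff c ON c.dept_id = p.id

Result:
id | name      | salary
---+-----------+-------
1  | Marketing | 136050
2  | Sales     | 172413
3  | Finance   | 178342
4  | Finance   | 58946 
5  | Finance   | 68152 
6  | Finance   | 68960 
7  | Marketing | 92217 
8  | Sales     | 97262 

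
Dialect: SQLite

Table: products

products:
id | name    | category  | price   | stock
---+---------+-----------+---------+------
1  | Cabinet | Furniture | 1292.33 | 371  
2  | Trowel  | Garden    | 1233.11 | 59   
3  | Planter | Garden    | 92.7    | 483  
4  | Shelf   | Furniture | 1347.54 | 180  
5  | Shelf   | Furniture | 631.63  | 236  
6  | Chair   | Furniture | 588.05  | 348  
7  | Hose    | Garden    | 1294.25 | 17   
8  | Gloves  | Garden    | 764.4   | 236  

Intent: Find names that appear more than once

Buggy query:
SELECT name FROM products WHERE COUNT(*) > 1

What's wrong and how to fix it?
Bug: COUNT(*) is an aggregate and cannot be used in WHERE

Fix: Group first, then use HAVING for the count condition

Corrected query:
SELECT name FROM products GROUP BY name HAVING COUNT(*) > 1

Result:
name 
-----
Shelf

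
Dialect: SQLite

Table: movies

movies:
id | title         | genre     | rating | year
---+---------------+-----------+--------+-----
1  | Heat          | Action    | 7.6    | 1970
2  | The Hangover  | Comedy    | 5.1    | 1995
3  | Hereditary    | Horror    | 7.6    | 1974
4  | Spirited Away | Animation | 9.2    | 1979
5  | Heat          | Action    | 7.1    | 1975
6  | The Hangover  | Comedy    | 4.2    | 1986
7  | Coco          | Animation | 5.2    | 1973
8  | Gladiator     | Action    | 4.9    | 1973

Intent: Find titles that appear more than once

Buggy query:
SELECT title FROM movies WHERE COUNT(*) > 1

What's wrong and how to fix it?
Bug: COUNT(*) is an aggregate and cannot be used in WHERE

Fix: Group first, then use HAVING for the count condition

Corrected query:
SELECT title FROM movies GROUP BY title HAVING COUNT(*) > 1

Result:
title       
------------
Heat        
The Hangover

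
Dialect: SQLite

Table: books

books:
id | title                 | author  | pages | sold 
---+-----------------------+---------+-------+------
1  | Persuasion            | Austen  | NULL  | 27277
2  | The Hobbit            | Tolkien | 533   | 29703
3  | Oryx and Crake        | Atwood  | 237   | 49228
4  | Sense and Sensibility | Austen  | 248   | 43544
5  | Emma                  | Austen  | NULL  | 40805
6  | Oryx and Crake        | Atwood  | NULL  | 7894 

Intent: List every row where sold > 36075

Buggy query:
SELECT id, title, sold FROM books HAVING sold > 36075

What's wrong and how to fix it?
Bug: This is a non-aggregate query (no GROUP BY, no aggregates), so in SQLite the HAVING clause is invalid here; a row-level condition belongs in WHERE

Fix: Use WHERE for row-level filtering

Corrected query:
SELECT id, title, sold FROM books WHERE sold > 36075

Result:
id | title                 | sold 
---+-----------------------+------
3  | Oryx and Crake        | 49228
4  | Sense and Sensibility | 43544
5  | Emma                  | 40805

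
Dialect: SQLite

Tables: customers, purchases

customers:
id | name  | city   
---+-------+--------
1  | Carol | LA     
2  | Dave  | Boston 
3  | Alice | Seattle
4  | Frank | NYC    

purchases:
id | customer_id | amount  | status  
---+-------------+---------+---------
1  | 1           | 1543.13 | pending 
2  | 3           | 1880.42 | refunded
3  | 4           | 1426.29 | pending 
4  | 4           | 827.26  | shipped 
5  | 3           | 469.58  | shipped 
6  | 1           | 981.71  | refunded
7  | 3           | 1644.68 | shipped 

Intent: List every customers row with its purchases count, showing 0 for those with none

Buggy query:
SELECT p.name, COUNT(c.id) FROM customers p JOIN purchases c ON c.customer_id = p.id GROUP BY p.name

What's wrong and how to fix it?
Bug: INNER JOIN drops customers rows that have no matching purchases rows

Fix: Use LEFT JOIN so parents without children still appear (COUNT(c.id) gives 0)

Corrected query:
SELECT p.name, COUNT(c.id) FROM customers p LEFT JOIN purchases c ON c.customer_id = p.id GROUP BY p.name

Result:
name  | COUNT(c.id)
------+------------
Alice | 3          
Carol | 2          
Dave  | 0          
Frank | 2          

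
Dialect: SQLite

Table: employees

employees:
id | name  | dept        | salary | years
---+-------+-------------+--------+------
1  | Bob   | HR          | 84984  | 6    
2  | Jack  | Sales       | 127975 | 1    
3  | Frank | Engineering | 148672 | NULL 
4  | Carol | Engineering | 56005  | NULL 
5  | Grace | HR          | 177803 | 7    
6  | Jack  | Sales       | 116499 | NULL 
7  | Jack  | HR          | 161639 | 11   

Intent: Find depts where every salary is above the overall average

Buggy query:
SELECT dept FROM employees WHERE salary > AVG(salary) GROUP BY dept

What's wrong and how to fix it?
Bug: WHERE evaluates per row before aggregation, so AVG() is unavailable

Fix: Use a subquery for AVG and a HAVING MIN(...) filter so the condition holds for every row in the group

Corrected query:
SELECT dept FROM employees GROUP BY dept HAVING MIN(salary) > (SELECT AVG(salary) FROM employees)

Result:
(no rows)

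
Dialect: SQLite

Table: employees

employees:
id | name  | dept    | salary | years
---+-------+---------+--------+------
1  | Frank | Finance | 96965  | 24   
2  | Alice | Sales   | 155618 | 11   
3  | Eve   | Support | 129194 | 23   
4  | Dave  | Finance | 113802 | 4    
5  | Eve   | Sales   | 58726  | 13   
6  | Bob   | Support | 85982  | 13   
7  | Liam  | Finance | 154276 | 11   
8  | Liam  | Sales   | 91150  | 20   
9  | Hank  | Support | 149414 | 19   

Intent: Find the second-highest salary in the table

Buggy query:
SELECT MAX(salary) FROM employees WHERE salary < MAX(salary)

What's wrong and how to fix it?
Bug: The inner MAX is an aggregate inside WHERE, which is not allowed

Fix: Compute the overall MAX in a subquery, then take MAX of rows below it

Corrected query:
SELECT MAX(salary) FROM employees WHERE salary < (SELECT MAX(salary) FROM employees)

Result:
MAX(salary)
-----------
154276     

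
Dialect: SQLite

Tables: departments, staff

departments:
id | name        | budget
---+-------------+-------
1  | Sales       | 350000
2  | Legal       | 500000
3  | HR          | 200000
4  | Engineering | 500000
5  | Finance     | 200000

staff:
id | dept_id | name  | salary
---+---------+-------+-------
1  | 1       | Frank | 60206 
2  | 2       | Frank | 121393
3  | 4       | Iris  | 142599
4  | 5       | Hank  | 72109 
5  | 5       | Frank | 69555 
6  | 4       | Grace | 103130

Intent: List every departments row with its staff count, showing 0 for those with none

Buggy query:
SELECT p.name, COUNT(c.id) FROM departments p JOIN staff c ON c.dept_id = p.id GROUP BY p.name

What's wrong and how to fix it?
Bug: An inner join excludes parents with zero children

Fix: Switch to LEFT JOIN to retain unmatched parent rows

Corrected query:
SELECT p.name, COUNT(c.id) FROM departments p LEFT JOIN staff c ON c.dept_id = p.id GROUP BY p.name

Result:
name        | COUNT(c.id)
------------+------------
Engineering | 2          
Finance     | 2          
HR          | 0          
Legal       | 1          
Sales       | 1          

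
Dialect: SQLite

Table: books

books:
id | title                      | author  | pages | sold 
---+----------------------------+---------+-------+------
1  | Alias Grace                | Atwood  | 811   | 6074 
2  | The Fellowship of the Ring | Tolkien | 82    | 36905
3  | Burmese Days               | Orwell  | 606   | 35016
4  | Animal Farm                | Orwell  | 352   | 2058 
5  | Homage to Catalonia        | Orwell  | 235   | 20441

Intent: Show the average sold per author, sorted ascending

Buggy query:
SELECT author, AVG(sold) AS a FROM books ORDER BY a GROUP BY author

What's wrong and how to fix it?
Bug: ORDER BY appears before GROUP BY; SQL clause order requires GROUP BY first

Fix: Reorder: SELECT … FROM … GROUP BY … ORDER BY …

Corrected query:
SELECT author, AVG(sold) AS a FROM books GROUP BY author ORDER BY a

Result:
author  | a           
--------+-------------
Atwood  | 6074        
Orwell  | 19171.666667
Tolkien | 36905       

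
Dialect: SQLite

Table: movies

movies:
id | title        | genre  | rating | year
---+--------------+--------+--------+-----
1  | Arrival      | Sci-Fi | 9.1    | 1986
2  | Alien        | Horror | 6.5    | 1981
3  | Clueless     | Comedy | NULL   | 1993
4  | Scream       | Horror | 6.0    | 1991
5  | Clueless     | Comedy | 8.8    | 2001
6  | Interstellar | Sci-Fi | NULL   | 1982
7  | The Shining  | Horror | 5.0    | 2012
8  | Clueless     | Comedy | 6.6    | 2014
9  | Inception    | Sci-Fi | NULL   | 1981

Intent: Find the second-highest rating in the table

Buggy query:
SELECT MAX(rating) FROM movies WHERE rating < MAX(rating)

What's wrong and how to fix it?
Bug: The inner MAX is an aggregate inside WHERE, which is not allowed

Fix: Put the inner MAX in a scalar subquery

Corrected query:
SELECT MAX(rating) FROM movies WHERE rating < (SELECT MAX(rating) FROM movies)

Result:
MAX(rating)
-----------
8.8        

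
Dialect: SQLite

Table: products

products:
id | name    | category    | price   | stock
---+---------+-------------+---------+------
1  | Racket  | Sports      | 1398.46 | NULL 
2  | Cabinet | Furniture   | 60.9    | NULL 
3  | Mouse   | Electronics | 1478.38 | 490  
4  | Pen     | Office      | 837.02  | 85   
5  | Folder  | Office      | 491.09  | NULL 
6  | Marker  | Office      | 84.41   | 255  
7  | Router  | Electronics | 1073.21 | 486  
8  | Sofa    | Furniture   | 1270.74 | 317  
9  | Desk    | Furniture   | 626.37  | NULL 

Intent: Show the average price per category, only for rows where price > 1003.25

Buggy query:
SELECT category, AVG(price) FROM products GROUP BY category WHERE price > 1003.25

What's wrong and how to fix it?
Bug: WHERE cannot follow GROUP BY

Fix: Place WHERE between FROM and GROUP BY

Corrected query:
SELECT category, AVG(price) FROM products WHERE price > 1003.25 GROUP BY category

Result:
category    | AVG(price)
------------+-----------
Electronics | 1275.795  
Furniture   | 1270.74   
Sports      | 1398.46   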